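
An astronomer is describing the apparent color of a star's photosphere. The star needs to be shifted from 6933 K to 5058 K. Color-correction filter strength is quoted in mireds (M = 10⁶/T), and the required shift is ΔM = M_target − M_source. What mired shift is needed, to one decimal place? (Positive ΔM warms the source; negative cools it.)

+53.5 mireds

M_source = 10⁶/6933 = 144.238; M_target = 10⁶/5058 = 197.707.
ΔM = 197.707 − 144.238 = 53.469 → +53.5 mireds, a warming shift.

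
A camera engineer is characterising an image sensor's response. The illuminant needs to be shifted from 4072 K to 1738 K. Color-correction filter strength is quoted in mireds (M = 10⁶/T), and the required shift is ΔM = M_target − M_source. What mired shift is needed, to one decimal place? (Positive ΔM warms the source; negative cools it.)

M_source = 10⁶/4072 = 245.580; M_target = 10⁶/1738 = 575.374.
ΔM = 575.374 − 245.580 = 329.794 → +329.8 mireds, a warming shift.

+329.8 mireds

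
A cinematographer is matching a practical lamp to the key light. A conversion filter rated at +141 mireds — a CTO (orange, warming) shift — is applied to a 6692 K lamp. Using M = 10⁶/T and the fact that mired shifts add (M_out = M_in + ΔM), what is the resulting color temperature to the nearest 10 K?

M_in = 10⁶/6692 = 149.43 mireds.
M_out = 149.43 + (+141) = 290.43 mireds.
T_out = 10⁶/290.43 = 3443.1 K → 3440 K.

3440 K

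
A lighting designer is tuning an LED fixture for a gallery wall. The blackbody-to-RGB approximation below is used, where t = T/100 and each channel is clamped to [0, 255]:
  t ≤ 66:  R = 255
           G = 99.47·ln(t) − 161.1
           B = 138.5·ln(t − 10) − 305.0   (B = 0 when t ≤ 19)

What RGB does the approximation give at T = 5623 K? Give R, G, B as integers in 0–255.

t = 5623/100 = 56.23; the t ≤ 66 branch applies.
R = 255 by definition for t ≤ 66.
G = 99.47·ln 56.23 − 161.1 = 99.47·4.0295 − 161.1 = 239.709.
B = 138.5·ln(56.23 − 10) − 305.0 = 138.5·ln 46.23 − 305.0 = 138.5·3.8336 − 305.0 = 225.958.
Rounded: (255, 240, 226).

R=255, G=240, B=226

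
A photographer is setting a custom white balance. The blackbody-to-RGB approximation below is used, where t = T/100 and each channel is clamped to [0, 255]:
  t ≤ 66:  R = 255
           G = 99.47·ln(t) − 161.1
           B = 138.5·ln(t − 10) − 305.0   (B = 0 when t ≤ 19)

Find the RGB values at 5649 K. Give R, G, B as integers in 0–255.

R=255, G=240, B=227

t = 5649/100 = 56.49; the t ≤ 66 branch applies.
R = 255 by definition for t ≤ 66.
G = 99.47·ln 56.49 − 161.1 = 99.47·4.0341 − 161.1 = 240.168.
B = 138.5·ln(56.49 − 10) − 305.0 = 138.5·ln 46.49 − 305.0 = 138.5·3.8392 − 305.0 = 226.734.
Rounded: (255, 240, 227).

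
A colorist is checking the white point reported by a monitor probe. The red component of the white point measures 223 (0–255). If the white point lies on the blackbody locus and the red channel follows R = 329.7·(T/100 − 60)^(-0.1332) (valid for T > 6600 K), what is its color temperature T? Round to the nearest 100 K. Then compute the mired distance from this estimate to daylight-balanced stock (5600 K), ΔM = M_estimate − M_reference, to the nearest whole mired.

(t − 60)^(-0.1332) = 223/329.7 = 0.67637.
t − 60 = 0.67637^(1/-0.1332) = 0.67637^(-7.508) = 18.831, so t = 78.831.
T = 100·t = 7883 K → 7900 K to the nearest 100 K.
M_estimate = 10⁶/7900 = 126.58; M_reference = 10⁶/5600 = 178.57.
ΔM = 126.58 − 178.57 = -51.99 → -52 mireds.

-52 mireds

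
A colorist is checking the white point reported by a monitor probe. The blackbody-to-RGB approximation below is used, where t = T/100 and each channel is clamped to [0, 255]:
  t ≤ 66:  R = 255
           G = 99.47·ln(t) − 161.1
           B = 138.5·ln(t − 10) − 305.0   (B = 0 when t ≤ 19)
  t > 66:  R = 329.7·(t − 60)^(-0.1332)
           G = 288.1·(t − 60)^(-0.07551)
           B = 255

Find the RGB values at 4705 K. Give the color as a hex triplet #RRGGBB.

t = 4705/100 = 47.05; the t ≤ 66 branch applies.
R = 255 by definition for t ≤ 66.
G = 99.47·ln 47.05 − 161.1 = 99.47·3.8512 − 161.1 = 221.980.
B = 138.5·ln(47.05 − 10) − 305.0 = 138.5·ln 37.05 − 305.0 = 138.5·3.6123 − 305.0 = 195.299.
Rounded: (255, 222, 195).
In hex: #FFDEC3.

#FFDEC3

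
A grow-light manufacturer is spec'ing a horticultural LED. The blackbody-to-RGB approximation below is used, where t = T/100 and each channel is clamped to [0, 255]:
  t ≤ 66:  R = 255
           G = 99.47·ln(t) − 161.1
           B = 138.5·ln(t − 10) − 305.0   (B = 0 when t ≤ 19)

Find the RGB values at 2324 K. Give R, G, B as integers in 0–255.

t = 2324/100 = 23.24; the t ≤ 66 branch applies.
R = 255 by definition for t ≤ 66.
G = 99.47·ln 23.24 − 161.1 = 99.47·3.1459 − 161.1 = 151.820.
B = 138.5·ln(23.24 − 10) − 305.0 = 138.5·ln 13.24 − 305.0 = 138.5·2.5832 − 305.0 = 52.779.
Rounded: (255, 152, 53).

R=255, G=152, B=53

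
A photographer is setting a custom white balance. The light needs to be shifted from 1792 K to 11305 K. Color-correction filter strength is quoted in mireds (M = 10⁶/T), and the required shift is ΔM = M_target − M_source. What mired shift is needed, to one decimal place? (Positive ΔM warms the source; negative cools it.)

M_source = 10⁶/1792 = 558.036; M_target = 10⁶/11305 = 88.456.
ΔM = 88.456 − 558.036 = -469.579 → -469.6 mireds, a cooling shift.

-469.6 mireds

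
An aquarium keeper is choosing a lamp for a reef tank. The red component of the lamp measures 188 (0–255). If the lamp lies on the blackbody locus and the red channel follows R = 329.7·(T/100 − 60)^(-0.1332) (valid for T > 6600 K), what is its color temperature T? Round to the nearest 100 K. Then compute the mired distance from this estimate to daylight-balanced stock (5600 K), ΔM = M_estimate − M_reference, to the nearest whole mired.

-100 mireds

(t − 60)^(-0.1332) = 188/329.7 = 0.57022.
t − 60 = 0.57022^(1/-0.1332) = 0.57022^(-7.508) = 67.848, so t = 127.848.
T = 100·t = 12785 K → 12800 K to the nearest 100 K.
M_estimate = 10⁶/12800 = 78.12; M_reference = 10⁶/5600 = 178.57.
ΔM = 78.12 − 178.57 = -100.45 → -100 mireds.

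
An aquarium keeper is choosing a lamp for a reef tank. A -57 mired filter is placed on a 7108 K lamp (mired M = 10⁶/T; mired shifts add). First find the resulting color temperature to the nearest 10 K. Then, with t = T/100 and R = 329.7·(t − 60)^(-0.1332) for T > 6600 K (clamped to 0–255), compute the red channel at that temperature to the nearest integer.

191

M_in = 10⁶/7108 = 140.69; M_out = 140.69 + (-57) = 83.69.
T_out = 10⁶/83.69 = 11949.4 K → 11950 K; t = 119.5.
R = 329.7·(119.5 − 60)^(-0.1332) = 329.7·59.5^(-0.1332) = 329.7·0.58028 = 191.317.
Rounded: 191.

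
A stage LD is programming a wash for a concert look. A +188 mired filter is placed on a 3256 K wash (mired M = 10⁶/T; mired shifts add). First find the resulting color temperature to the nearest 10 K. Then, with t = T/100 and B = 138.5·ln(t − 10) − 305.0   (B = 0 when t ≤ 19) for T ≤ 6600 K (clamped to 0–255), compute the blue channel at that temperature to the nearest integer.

17

M_in = 10⁶/3256 = 307.13; M_out = 307.13 + (+188) = 495.13.
T_out = 10⁶/495.13 = 2019.7 K → 2020 K; t = 20.2.
B = 138.5·ln(20.2 − 10) − 305.0 = 138.5·ln 10.2 − 305.0 = 138.5·2.3224 − 305.0 = 16.651.
Rounded: 17.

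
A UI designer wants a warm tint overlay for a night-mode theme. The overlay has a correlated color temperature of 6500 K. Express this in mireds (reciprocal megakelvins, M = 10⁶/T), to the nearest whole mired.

154 mireds

M = 10⁶ / 6500 = 153.846 → 154 mireds.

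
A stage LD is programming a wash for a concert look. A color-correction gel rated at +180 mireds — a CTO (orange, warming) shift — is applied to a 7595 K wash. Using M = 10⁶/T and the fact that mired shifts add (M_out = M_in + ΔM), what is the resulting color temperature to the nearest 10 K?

M_in = 10⁶/7595 = 131.67 mireds.
M_out = 131.67 + (+180) = 311.67 mireds.
T_out = 10⁶/311.67 = 3208.6 K → 3210 K.

3210 K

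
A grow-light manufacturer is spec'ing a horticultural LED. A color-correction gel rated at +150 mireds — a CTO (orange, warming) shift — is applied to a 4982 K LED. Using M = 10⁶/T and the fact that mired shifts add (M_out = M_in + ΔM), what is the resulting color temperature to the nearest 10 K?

2850 K

M_in = 10⁶/4982 = 200.72 mireds.
M_out = 200.72 + (+150) = 350.72 mireds.
T_out = 10⁶/350.72 = 2851.3 K → 2850 K.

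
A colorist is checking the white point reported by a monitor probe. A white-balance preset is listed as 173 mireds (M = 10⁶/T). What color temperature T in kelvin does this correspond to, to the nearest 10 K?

5780 K

T = 10⁶ / 173 = 5780.35 K → 5780 K.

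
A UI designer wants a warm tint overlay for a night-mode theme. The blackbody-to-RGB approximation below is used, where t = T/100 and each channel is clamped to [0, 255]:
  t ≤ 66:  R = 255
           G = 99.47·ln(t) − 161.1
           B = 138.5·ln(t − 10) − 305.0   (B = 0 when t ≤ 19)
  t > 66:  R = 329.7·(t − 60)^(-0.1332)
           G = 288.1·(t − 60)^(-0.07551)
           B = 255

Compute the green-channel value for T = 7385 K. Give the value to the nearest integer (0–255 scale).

t = 7385/100 = 73.85; the t > 66 branch applies.
G = 288.1·(73.85 − 60)^(-0.07551) = 288.1·13.85^(-0.07551) = 288.1·0.81999 = 236.239.
Rounded: 236.

236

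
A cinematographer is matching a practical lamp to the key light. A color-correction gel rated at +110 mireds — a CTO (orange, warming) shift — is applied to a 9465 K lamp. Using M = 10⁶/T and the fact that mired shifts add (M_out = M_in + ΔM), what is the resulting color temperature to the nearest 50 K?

M_in = 10⁶/9465 = 105.65 mireds.
M_out = 105.65 + (+110) = 215.65 mireds.
T_out = 10⁶/215.65 = 4637.1 K → 4650 K.

4650 K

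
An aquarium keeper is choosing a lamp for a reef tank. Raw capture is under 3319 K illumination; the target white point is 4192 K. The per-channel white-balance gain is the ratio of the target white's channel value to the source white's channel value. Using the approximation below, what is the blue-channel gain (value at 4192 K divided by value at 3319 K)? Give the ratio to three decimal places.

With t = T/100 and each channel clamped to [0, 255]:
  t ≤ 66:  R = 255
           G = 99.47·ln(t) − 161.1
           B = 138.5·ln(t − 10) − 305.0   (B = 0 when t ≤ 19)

At 3319 K (t = 33.19):
  B = 138.5·ln(33.19 − 10) − 305.0 = 138.5·ln 23.19 − 305.0 = 138.5·3.1437 − 305.0 = 130.405.
At 4192 K (t = 41.92):
  B = 138.5·ln(41.92 − 10) − 305.0 = 138.5·ln 31.92 − 305.0 = 138.5·3.4632 − 305.0 = 174.658.
Gain = 174.658 / 130.405 = 1.3393 → 1.339.

1.339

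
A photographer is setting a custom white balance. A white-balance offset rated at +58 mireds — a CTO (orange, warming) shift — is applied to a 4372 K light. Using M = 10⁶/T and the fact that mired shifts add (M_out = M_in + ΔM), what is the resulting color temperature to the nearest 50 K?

3500 K

M_in = 10⁶/4372 = 228.73 mireds.
M_out = 228.73 + (+58) = 286.73 mireds.
T_out = 10⁶/286.73 = 3487.6 K → 3500 K.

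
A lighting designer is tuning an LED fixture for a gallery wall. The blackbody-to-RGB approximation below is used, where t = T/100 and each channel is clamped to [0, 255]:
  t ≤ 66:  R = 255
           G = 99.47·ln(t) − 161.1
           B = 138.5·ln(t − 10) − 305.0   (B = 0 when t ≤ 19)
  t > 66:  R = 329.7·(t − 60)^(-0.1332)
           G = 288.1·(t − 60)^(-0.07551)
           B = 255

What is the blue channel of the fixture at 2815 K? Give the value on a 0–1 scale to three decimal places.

0.378

t = 2815/100 = 28.15; the t ≤ 66 branch applies.
B = 138.5·ln(28.15 − 10) − 305.0 = 138.5·ln 18.15 − 305.0 = 138.5·2.8987 − 305.0 = 96.466.
On a 0–1 scale: 96.466/255 = 0.3783 → 0.378.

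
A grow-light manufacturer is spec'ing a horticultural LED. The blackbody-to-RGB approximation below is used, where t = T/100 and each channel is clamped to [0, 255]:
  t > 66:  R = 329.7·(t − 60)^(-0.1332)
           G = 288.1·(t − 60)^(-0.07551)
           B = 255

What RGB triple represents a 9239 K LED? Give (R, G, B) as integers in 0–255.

t = 9239/100 = 92.39; the t > 66 branch applies.
R = 329.7·(92.39 − 60)^(-0.1332) = 329.7·32.39^(-0.1332) = 329.7·0.62924 = 207.459.
G = 288.1·(92.39 − 60)^(-0.07551) = 288.1·32.39^(-0.07551) = 288.1·0.76904 = 221.560.
B = 255 by definition for t > 66.
Rounded: (207, 222, 255).

(207, 222, 255)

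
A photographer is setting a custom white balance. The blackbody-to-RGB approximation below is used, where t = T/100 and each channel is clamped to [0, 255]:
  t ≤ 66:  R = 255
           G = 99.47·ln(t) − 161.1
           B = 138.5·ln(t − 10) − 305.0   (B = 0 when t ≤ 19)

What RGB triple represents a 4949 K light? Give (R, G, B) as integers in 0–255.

(255, 227, 204)

t = 4949/100 = 49.49; the t ≤ 66 branch applies.
R = 255 by definition for t ≤ 66.
G = 99.47·ln 49.49 − 161.1 = 99.47·3.9018 − 161.1 = 227.009.
B = 138.5·ln(49.49 − 10) − 305.0 = 138.5·ln 39.49 − 305.0 = 138.5·3.6760 − 305.0 = 204.133.
Rounded: (255, 227, 204).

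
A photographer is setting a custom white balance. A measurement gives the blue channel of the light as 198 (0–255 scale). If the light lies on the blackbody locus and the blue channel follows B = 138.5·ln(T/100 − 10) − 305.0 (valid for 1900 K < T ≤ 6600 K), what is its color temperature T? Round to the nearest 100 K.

ln(t − 10) = (198 + 305.0) / 138.5 = 3.6318.
t − 10 = e^3.6318 = 37.780, so t = 47.780.
T = 100·t = 4778 K → 4800 K to the nearest 100 K.

4800 K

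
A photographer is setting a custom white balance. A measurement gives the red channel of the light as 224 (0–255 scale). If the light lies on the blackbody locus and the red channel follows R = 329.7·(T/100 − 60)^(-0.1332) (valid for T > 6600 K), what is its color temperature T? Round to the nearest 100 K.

(t − 60)^(-0.1332) = 224/329.7 = 0.67941.
t − 60 = 0.67941^(1/-0.1332) = 0.67941^(-7.508) = 18.209, so t = 78.209.
T = 100·t = 7821 K → 7800 K to the nearest 100 K.

7800 K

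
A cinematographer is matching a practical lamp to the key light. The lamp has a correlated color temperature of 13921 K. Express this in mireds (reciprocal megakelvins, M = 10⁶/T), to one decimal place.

71.8 mireds

M = 10⁶ / 13921 = 71.834 → 71.8 mireds.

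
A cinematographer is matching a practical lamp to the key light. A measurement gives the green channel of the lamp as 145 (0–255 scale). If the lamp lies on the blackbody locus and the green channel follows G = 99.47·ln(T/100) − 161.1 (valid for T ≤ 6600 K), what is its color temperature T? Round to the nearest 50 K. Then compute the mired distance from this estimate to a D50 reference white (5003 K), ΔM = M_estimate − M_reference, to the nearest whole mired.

ln t = (145 + 161.1) / 99.47 = 3.0773.
t = e^3.0773 = 21.700.
T = 100·t = 2170 K → 2150 K to the nearest 50 K.
M_estimate = 10⁶/2150 = 465.12; M_reference = 10⁶/5003 = 199.88.
ΔM = 465.12 − 199.88 = 265.24 → +265 mireds.

+265 mireds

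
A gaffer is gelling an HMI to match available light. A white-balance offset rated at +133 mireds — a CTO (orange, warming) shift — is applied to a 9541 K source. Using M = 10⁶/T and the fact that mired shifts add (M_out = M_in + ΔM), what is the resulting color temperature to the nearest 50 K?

M_in = 10⁶/9541 = 104.81 mireds.
M_out = 104.81 + (+133) = 237.81 mireds.
T_out = 10⁶/237.81 = 4205.0 K → 4200 K.

4200 K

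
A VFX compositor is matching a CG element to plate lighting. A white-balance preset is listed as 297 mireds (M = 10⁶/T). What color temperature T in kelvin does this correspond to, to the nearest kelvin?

T = 10⁶ / 297 = 3367.00 K → 3367 K.

3367 K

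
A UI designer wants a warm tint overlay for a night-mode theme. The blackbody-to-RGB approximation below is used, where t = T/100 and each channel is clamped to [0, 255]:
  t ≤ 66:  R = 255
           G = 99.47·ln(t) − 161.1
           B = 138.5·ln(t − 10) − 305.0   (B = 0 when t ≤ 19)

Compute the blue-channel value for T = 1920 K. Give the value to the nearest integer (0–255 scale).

2

t = 1920/100 = 19.2; the t ≤ 66 branch applies.
B = 138.5·ln(19.2 − 10) − 305.0 = 138.5·ln 9.2 − 305.0 = 138.5·2.2192 − 305.0 = 2.360.
Rounded: 2.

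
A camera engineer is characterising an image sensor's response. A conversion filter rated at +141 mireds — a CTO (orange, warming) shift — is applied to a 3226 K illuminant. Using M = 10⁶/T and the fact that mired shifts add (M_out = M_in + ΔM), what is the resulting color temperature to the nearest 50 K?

2200 K

M_in = 10⁶/3226 = 309.98 mireds.
M_out = 309.98 + (+141) = 450.98 mireds.
T_out = 10⁶/450.98 = 2217.4 K → 2200 K.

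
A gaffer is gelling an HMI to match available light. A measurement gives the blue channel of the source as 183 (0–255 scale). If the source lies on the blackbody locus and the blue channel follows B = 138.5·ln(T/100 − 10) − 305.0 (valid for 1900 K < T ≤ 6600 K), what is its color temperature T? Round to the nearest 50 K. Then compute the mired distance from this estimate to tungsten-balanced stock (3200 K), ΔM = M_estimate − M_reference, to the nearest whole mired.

ln(t − 10) = (183 + 305.0) / 138.5 = 3.5235.
t − 10 = e^3.5235 = 33.902, so t = 43.902.
T = 100·t = 4390 K → 4400 K to the nearest 50 K.
M_estimate = 10⁶/4400 = 227.27; M_reference = 10⁶/3200 = 312.50.
ΔM = 227.27 − 312.50 = -85.23 → -85 mireds.

-85 mireds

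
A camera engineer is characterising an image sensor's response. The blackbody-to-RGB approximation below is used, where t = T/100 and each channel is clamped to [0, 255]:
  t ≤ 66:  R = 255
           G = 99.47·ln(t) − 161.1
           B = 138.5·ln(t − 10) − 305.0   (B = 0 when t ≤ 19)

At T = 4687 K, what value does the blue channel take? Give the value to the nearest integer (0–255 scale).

195

t = 4687/100 = 46.87; the t ≤ 66 branch applies.
B = 138.5·ln(46.87 − 10) − 305.0 = 138.5·ln 36.87 − 305.0 = 138.5·3.6074 − 305.0 = 194.625.
Rounded: 195.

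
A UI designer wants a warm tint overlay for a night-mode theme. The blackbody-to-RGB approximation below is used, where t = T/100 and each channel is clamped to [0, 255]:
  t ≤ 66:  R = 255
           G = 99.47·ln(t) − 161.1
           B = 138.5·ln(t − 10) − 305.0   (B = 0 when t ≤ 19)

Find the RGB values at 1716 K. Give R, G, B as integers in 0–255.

t = 1716/100 = 17.16; the t ≤ 66 branch applies.
R = 255 by definition for t ≤ 66.
G = 99.47·ln 17.16 − 161.1 = 99.47·2.8426 − 161.1 = 121.652.
t = 17.16 ≤ 19, so B = 0.
Rounded: (255, 122, 0).

R=255, G=122, B=0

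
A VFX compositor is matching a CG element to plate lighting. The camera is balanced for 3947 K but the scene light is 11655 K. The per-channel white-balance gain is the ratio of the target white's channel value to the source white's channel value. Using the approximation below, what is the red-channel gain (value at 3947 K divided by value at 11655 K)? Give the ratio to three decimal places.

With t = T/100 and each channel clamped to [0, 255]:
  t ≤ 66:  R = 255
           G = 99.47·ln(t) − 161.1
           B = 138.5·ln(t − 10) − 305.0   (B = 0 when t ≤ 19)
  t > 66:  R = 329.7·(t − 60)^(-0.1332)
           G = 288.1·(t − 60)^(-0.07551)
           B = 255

At 11655 K (t = 116.55):
  R = 329.7·(116.55 − 60)^(-0.1332) = 329.7·56.55^(-0.1332) = 329.7·0.58422 = 192.617.
At 3947 K (t = 39.47):
  R = 255 by definition for t ≤ 66.
Gain = 255.000 / 192.617 = 1.3239 → 1.324.

1.324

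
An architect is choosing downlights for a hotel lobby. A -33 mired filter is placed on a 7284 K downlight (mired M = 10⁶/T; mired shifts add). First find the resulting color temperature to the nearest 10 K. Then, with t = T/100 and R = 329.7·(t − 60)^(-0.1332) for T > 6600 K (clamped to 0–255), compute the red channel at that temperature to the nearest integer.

M_in = 10⁶/7284 = 137.29; M_out = 137.29 + (-33) = 104.29.
T_out = 10⁶/104.29 = 9588.9 K → 9590 K; t = 95.9.
R = 329.7·(95.9 − 60)^(-0.1332) = 329.7·35.9^(-0.1332) = 329.7·0.62067 = 204.635.
Rounded: 205.

205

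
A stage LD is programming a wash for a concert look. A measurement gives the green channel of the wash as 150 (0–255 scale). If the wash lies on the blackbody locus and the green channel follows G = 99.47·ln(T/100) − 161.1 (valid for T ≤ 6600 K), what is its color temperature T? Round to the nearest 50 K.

2300 K

ln t = (150 + 161.1) / 99.47 = 3.1276.
t = e^3.1276 = 22.819.
T = 100·t = 2282 K → 2300 K to the nearest 50 K.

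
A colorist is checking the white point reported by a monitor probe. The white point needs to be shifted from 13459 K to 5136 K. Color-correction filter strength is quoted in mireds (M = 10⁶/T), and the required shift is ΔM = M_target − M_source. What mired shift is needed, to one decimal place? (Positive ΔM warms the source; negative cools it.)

+120.4 mireds

M_source = 10⁶/13459 = 74.300; M_target = 10⁶/5136 = 194.704.
ΔM = 194.704 − 74.300 = 120.404 → +120.4 mireds, a warming shift.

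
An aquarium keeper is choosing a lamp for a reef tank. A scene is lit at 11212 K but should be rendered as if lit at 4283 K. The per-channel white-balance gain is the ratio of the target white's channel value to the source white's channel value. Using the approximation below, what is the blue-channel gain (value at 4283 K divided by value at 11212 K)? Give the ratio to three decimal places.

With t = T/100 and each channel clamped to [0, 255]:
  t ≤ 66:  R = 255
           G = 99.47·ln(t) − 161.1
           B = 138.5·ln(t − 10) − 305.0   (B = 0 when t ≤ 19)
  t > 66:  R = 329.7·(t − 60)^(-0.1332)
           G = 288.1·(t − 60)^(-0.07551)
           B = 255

0.700

At 11212 K (t = 112.12):
  B = 255 by definition for t > 66.
At 4283 K (t = 42.83):
  B = 138.5·ln(42.83 − 10) − 305.0 = 138.5·ln 32.83 − 305.0 = 138.5·3.4913 − 305.0 = 178.551.
Gain = 178.551 / 255.000 = 0.7002 → 0.700.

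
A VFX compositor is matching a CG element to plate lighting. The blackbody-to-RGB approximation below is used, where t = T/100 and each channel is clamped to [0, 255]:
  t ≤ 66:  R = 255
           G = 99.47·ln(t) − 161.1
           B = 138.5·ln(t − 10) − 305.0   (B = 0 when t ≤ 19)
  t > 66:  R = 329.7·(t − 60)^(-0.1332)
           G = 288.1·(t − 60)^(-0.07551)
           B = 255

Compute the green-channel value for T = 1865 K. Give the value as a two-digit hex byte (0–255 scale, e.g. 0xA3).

t = 1865/100 = 18.65; the t ≤ 66 branch applies.
G = 99.47·ln 18.65 − 161.1 = 99.47·2.9258 − 161.1 = 129.934.
Rounded: 130; in hex, 0x82.

0x82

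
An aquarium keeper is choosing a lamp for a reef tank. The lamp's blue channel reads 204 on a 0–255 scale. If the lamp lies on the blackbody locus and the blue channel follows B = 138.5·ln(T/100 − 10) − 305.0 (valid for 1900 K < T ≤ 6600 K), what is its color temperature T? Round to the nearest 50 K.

ln(t − 10) = (204 + 305.0) / 138.5 = 3.6751.
t − 10 = e^3.6751 = 39.452, so t = 49.452.
T = 100·t = 4945 K → 4950 K to the nearest 50 K.

4950 K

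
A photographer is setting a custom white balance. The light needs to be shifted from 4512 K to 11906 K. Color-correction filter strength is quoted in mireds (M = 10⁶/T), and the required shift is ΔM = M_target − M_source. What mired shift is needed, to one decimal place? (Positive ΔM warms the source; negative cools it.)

-137.6 mireds

M_source = 10⁶/4512 = 221.631; M_target = 10⁶/11906 = 83.991.
ΔM = 83.991 − 221.631 = -137.640 → -137.6 mireds, a cooling shift.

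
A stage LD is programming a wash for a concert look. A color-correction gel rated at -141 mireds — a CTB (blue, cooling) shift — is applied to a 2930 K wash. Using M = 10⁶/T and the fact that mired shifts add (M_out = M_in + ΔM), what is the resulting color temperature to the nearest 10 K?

M_in = 10⁶/2930 = 341.30 mireds.
M_out = 341.30 + (-141) = 200.30 mireds.
T_out = 10⁶/200.30 = 4992.6 K → 4990 K.

4990 K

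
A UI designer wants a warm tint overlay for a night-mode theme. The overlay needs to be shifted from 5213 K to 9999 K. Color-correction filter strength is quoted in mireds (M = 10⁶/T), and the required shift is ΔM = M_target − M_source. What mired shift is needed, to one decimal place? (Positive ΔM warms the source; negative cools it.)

M_source = 10⁶/5213 = 191.828; M_target = 10⁶/9999 = 100.010.
ΔM = 100.010 − 191.828 = -91.818 → -91.8 mireds, a cooling shift.

-91.8 mireds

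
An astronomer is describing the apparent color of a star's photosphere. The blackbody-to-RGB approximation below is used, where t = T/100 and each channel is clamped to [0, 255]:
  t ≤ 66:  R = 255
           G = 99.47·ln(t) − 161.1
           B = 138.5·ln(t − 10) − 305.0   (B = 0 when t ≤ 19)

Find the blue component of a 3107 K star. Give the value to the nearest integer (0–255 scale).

117

t = 3107/100 = 31.07; the t ≤ 66 branch applies.
B = 138.5·ln(31.07 − 10) − 305.0 = 138.5·ln 21.07 − 305.0 = 138.5·3.0479 − 305.0 = 117.127.
Rounded: 117.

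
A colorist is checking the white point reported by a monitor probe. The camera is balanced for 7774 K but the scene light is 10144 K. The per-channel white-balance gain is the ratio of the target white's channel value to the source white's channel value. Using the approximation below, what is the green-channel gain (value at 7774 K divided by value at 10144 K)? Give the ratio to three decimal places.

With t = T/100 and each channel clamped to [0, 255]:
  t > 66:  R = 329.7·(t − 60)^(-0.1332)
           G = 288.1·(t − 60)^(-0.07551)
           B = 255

At 10144 K (t = 101.44):
  G = 288.1·(101.44 − 60)^(-0.07551) = 288.1·41.44^(-0.07551) = 288.1·0.75486 = 217.476.
At 7774 K (t = 77.74):
  G = 288.1·(77.74 − 60)^(-0.07551) = 288.1·17.74^(-0.07551) = 288.1·0.80481 = 231.865.
Gain = 231.865 / 217.476 = 1.0662 → 1.066.

1.066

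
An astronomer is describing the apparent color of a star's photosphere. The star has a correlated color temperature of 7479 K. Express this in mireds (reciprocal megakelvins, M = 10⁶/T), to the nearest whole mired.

134 mireds

M = 10⁶ / 7479 = 133.708 → 134 mireds.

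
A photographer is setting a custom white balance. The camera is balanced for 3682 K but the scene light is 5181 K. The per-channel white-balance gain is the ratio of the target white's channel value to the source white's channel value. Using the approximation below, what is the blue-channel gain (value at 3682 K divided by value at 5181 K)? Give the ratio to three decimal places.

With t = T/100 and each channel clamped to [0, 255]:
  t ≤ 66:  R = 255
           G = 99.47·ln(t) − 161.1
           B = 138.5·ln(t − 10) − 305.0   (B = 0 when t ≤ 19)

0.710

At 5181 K (t = 51.81):
  B = 138.5·ln(51.81 − 10) − 305.0 = 138.5·ln 41.81 − 305.0 = 138.5·3.7331 − 305.0 = 212.039.
At 3682 K (t = 36.82):
  B = 138.5·ln(36.82 − 10) − 305.0 = 138.5·ln 26.82 − 305.0 = 138.5·3.2891 − 305.0 = 150.547.
Gain = 150.547 / 212.039 = 0.7100 → 0.710.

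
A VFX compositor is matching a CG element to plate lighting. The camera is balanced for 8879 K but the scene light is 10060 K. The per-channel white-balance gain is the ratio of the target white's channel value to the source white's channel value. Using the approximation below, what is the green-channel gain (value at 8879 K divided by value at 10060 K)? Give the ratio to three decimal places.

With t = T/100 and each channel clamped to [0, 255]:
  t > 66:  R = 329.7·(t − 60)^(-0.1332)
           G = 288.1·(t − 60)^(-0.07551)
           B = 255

At 10060 K (t = 100.6):
  G = 288.1·(100.6 − 60)^(-0.07551) = 288.1·40.6^(-0.07551) = 288.1·0.75603 = 217.813.
At 8879 K (t = 88.79):
  G = 288.1·(88.79 − 60)^(-0.07551) = 288.1·28.79^(-0.07551) = 288.1·0.77591 = 223.540.
Gain = 223.540 / 217.813 = 1.0263 → 1.026.

1.026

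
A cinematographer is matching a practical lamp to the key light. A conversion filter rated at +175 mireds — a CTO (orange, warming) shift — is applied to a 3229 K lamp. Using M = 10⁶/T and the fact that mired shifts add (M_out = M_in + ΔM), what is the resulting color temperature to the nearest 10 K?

2060 K

M_in = 10⁶/3229 = 309.69 mireds.
M_out = 309.69 + (+175) = 484.69 mireds.
T_out = 10⁶/484.69 = 2063.2 K → 2060 K.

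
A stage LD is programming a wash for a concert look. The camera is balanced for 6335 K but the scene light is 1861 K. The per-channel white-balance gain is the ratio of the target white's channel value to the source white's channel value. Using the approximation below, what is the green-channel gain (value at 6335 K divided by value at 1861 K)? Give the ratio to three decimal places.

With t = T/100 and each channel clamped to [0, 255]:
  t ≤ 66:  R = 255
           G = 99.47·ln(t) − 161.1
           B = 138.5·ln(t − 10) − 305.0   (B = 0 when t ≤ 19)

1.939

At 1861 K (t = 18.61):
  G = 99.47·ln 18.61 − 161.1 = 99.47·2.9237 − 161.1 = 129.720.
At 6335 K (t = 63.35):
  G = 99.47·ln 63.35 − 161.1 = 99.47·4.1487 − 161.1 = 251.569.
Gain = 251.569 / 129.720 = 1.9393 → 1.939.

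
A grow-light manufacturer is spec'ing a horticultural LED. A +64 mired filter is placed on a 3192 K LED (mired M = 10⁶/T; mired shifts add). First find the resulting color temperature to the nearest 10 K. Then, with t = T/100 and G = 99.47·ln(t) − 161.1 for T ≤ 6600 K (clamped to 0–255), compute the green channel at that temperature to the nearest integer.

165

M_in = 10⁶/3192 = 313.28; M_out = 313.28 + (+64) = 377.28.
T_out = 10⁶/377.28 = 2650.5 K → 2650 K; t = 26.5.
G = 99.47·ln 26.5 − 161.1 = 99.47·3.2771 − 161.1 = 164.878.
Rounded: 165.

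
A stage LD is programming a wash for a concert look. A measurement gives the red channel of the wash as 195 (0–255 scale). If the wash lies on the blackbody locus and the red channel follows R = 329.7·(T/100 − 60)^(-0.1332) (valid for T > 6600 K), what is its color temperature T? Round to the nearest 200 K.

11200 K

(t − 60)^(-0.1332) = 195/329.7 = 0.59145.
t − 60 = 0.59145^(1/-0.1332) = 0.59145^(-7.508) = 51.564, so t = 111.564.
T = 100·t = 11156 K → 11200 K to the nearest 200 K.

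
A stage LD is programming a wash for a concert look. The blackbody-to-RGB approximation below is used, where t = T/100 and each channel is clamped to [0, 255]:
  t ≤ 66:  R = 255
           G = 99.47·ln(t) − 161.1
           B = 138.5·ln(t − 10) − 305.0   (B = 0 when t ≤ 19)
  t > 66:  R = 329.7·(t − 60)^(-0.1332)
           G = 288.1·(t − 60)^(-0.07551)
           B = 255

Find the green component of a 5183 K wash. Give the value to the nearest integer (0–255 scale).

232

t = 5183/100 = 51.83; the t ≤ 66 branch applies.
G = 99.47·ln 51.83 − 161.1 = 99.47·3.9480 − 161.1 = 231.604.
Rounded: 232.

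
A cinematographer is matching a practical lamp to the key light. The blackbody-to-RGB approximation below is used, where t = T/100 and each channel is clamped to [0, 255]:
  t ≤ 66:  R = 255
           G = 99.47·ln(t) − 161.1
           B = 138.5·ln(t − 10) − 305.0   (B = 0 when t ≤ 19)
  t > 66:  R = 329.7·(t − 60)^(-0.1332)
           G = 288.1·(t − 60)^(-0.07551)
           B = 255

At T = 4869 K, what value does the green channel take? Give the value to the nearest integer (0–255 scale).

225

t = 4869/100 = 48.69; the t ≤ 66 branch applies.
G = 99.47·ln 48.69 − 161.1 = 99.47·3.8855 − 161.1 = 225.388.
Rounded: 225.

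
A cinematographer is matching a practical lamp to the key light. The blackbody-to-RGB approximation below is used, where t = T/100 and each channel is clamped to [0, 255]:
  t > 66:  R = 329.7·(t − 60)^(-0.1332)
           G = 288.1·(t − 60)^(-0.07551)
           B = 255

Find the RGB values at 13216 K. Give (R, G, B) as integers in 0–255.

t = 13216/100 = 132.16; the t > 66 branch applies.
R = 329.7·(132.16 − 60)^(-0.1332) = 329.7·72.16^(-0.1332) = 329.7·0.56556 = 186.464.
G = 288.1·(132.16 − 60)^(-0.07551) = 288.1·72.16^(-0.07551) = 288.1·0.72390 = 208.556.
B = 255 by definition for t > 66.
Rounded: (186, 209, 255).

(186, 209, 255)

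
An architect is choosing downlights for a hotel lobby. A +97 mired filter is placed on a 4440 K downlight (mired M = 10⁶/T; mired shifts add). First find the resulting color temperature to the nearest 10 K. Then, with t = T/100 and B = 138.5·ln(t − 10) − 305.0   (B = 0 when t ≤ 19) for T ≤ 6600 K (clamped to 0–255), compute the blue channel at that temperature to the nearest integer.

117

M_in = 10⁶/4440 = 225.23; M_out = 225.23 + (+97) = 322.23.
T_out = 10⁶/322.23 = 3103.4 K → 3100 K; t = 31.
B = 138.5·ln(31 − 10) − 305.0 = 138.5·ln 21 − 305.0 = 138.5·3.0445 − 305.0 = 116.666.
Rounded: 117.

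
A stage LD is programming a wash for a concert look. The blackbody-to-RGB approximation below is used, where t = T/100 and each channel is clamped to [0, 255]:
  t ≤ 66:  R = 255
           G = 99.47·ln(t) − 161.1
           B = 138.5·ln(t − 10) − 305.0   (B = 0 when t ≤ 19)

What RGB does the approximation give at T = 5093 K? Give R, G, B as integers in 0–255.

t = 5093/100 = 50.93; the t ≤ 66 branch applies.
R = 255 by definition for t ≤ 66.
G = 99.47·ln 50.93 − 161.1 = 99.47·3.9305 − 161.1 = 229.862.
B = 138.5·ln(50.93 − 10) − 305.0 = 138.5·ln 40.93 − 305.0 = 138.5·3.7119 − 305.0 = 209.093.
Rounded: (255, 230, 209).

R=255, G=230, B=209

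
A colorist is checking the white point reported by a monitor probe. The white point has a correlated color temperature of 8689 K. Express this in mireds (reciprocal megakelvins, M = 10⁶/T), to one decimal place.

115.1 mireds

M = 10⁶ / 8689 = 115.088 → 115.1 mireds.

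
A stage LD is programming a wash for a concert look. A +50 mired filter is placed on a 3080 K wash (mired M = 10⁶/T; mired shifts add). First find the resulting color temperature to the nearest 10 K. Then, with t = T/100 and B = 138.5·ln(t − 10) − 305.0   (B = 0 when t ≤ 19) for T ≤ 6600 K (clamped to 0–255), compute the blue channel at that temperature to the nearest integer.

85

M_in = 10⁶/3080 = 324.68; M_out = 324.68 + (+50) = 374.68.
T_out = 10⁶/374.68 = 2669.0 K → 2670 K; t = 26.7.
B = 138.5·ln(26.7 − 10) − 305.0 = 138.5·ln 16.7 − 305.0 = 138.5·2.8154 − 305.0 = 84.934.
Rounded: 85.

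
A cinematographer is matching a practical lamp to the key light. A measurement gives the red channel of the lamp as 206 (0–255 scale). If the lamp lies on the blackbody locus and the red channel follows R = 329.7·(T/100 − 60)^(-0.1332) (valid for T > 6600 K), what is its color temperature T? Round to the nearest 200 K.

(t − 60)^(-0.1332) = 206/329.7 = 0.62481.
t − 60 = 0.62481^(1/-0.1332) = 0.62481^(-7.508) = 34.152, so t = 94.152.
T = 100·t = 9415 K → 9400 K to the nearest 200 K.

9400 K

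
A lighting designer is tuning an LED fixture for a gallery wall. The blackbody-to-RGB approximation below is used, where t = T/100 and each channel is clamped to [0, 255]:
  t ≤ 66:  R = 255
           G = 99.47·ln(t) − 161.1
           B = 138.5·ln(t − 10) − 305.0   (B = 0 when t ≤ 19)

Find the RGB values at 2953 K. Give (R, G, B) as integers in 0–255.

(255, 176, 107)

t = 2953/100 = 29.53; the t ≤ 66 branch applies.
R = 255 by definition for t ≤ 66.
G = 99.47·ln 29.53 − 161.1 = 99.47·3.3854 − 161.1 = 175.646.
B = 138.5·ln(29.53 − 10) − 305.0 = 138.5·ln 19.53 − 305.0 = 138.5·2.9720 − 305.0 = 106.615.
Rounded: (255, 176, 107).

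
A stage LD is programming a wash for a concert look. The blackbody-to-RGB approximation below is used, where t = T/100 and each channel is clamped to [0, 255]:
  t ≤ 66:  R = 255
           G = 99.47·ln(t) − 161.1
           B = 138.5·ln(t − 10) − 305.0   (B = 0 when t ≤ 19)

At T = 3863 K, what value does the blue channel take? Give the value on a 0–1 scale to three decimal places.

t = 3863/100 = 38.63; the t ≤ 66 branch applies.
B = 138.5·ln(38.63 − 10) − 305.0 = 138.5·ln 28.63 − 305.0 = 138.5·3.3545 − 305.0 = 159.592.
On a 0–1 scale: 159.592/255 = 0.6259 → 0.626.

0.626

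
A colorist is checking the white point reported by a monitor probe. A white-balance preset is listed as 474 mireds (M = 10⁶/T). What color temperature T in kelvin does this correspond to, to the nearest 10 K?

T = 10⁶ / 474 = 2109.70 K → 2110 K.

2110 K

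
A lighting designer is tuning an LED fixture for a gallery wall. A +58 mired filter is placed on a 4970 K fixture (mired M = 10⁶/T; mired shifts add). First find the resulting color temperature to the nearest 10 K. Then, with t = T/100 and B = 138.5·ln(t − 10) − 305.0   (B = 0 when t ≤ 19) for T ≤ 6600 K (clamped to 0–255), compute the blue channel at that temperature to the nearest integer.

M_in = 10⁶/4970 = 201.21; M_out = 201.21 + (+58) = 259.21.
T_out = 10⁶/259.21 = 3857.9 K → 3860 K; t = 38.6.
B = 138.5·ln(38.6 − 10) − 305.0 = 138.5·ln 28.6 − 305.0 = 138.5·3.3534 − 305.0 = 159.447.
Rounded: 159.

159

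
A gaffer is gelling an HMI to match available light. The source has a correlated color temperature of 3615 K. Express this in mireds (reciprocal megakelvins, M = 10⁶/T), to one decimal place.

276.6 mireds

M = 10⁶ / 3615 = 276.625 → 276.6 mireds.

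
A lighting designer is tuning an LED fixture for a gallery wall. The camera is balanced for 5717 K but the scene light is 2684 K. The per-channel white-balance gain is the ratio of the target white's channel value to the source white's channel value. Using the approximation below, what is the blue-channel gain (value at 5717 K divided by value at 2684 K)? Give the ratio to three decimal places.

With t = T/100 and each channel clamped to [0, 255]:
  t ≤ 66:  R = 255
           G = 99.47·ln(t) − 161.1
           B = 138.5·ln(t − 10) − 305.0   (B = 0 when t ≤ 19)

2.657

At 2684 K (t = 26.84):
  B = 138.5·ln(26.84 − 10) − 305.0 = 138.5·ln 16.84 − 305.0 = 138.5·2.8238 − 305.0 = 86.090.
At 5717 K (t = 57.17):
  B = 138.5·ln(57.17 − 10) − 305.0 = 138.5·ln 47.17 − 305.0 = 138.5·3.8538 − 305.0 = 228.745.
Gain = 228.745 / 86.090 = 2.6570 → 2.657.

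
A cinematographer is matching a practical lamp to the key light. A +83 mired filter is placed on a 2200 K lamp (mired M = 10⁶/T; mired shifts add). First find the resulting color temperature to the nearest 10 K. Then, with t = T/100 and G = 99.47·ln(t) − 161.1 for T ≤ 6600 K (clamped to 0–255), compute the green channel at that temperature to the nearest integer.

130

M_in = 10⁶/2200 = 454.55; M_out = 454.55 + (+83) = 537.55.
T_out = 10⁶/537.55 = 1860.3 K → 1860 K; t = 18.6.
G = 99.47·ln 18.6 − 161.1 = 99.47·2.9232 − 161.1 = 129.667.
Rounded: 130.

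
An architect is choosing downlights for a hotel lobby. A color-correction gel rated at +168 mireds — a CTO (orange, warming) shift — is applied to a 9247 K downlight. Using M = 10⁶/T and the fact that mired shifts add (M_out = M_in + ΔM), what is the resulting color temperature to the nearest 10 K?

3620 K

M_in = 10⁶/9247 = 108.14 mireds.
M_out = 108.14 + (+168) = 276.14 mireds.
T_out = 10⁶/276.14 = 3621.3 K → 3620 K.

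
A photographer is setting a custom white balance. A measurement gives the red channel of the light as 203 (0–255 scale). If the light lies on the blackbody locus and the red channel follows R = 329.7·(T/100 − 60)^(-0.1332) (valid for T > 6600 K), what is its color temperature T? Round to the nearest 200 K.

(t − 60)^(-0.1332) = 203/329.7 = 0.61571.
t − 60 = 0.61571^(1/-0.1332) = 0.61571^(-7.508) = 38.129, so t = 98.129.
T = 100·t = 9813 K → 9800 K to the nearest 200 K.

9800 K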